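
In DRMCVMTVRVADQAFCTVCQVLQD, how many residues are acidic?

Only D (aspartate) and E (glutamate) carry a side-chain carboxylic acid.
Matching residues: D1, D12, D24.

3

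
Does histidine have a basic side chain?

Yes

K, R, and H are the three residues with basic side chains (ε-amine, guanidinium, and imidazole respectively).
Histidine is in this group.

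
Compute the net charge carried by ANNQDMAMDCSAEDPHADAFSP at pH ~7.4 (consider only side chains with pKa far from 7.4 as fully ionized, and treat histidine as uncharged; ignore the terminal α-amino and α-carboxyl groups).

-5

The side chains ionized at physiological pH are Lys/Arg (+1) and Asp/Glu (−1); with His treated as neutral, nothing else contributes.
Positive (K, R): none → +0.
Negative (D, E): D5, D9, E13, D14, D18 → −5.
Net charge = (+0) + (−5) = −5.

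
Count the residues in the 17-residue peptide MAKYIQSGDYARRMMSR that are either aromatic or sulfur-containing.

Aromatic: F, W, Y. Sulfur-containing: C, M.
Aromatic residues here: Y4, Y10 (2).
Sulfur-containing residues here: M1, M14, M15 (3).
The two groups share no amino acid, so total = 2 + 3 = 5.

5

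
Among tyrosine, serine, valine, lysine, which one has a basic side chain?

lysine

Lysine (K), arginine (R), and histidine (H) have basic, nitrogen-containing side chains.
Of the listed options, only lysine belongs to this group.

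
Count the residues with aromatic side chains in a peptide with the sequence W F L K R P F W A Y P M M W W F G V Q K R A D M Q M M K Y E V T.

9

The aromatic amino acids are Phe (F, benzyl), Trp (W, indole), and Tyr (Y, phenol).
Matching residues: W1, F2, F7, W8, Y10, W14, W15, F16, Y29.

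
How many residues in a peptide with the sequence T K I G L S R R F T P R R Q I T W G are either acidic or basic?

5

Acidic: D, E. Basic: H, K, R.
Acidic residues here: none (0).
Basic residues here: K2, R7, R8, R12, R13 (5).
The two groups share no amino acid, so total = 0 + 5 = 5.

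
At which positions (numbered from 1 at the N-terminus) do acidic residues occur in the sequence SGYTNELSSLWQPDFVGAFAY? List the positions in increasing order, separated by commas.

The acidic residues are Asp (D) and Glu (E), whose side chains end in a carboxylate group.
Matching residues: E6, D14.

6, 14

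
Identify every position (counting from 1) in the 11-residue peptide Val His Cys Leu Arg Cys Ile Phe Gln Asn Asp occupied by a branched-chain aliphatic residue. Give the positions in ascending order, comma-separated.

Matching residues: Val1, Leu4, Ile7.

1, 4, 7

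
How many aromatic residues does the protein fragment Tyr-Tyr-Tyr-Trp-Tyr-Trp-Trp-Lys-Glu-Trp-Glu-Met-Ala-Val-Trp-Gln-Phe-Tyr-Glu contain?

F, W, and Y each carry an aromatic ring on the side chain.
Matching residues: Tyr1, Tyr2, Tyr3, Trp4, Tyr5, Trp6, Trp7, Trp10, Trp15, Phe17, Tyr18.

11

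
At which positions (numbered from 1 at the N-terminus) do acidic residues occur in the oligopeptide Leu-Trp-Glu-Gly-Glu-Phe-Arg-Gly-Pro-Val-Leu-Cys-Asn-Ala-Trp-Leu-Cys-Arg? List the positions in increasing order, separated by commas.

Only D (aspartate) and E (glutamate) carry a side-chain carboxylic acid.
Matching residues: Glu3, Glu5.

3, 5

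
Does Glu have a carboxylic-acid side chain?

Aspartate (D) and glutamate (E) have carboxylic-acid side chains and are the acidic amino acids.
Glutamate is in this group.

Yes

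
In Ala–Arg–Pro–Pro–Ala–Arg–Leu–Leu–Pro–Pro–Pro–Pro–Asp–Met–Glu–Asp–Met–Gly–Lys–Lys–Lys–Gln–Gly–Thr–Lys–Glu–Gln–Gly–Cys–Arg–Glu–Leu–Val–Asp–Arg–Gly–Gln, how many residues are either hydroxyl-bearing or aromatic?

1

Hydroxyl-bearing: S, T, Y. Aromatic: F, W, Y.
Hydroxyl-bearing residues here: Thr24 (1).
Aromatic residues here: none (0).
(Y belongs to both groups, but none appear in this sequence.) Total = 1 + 0 = 1.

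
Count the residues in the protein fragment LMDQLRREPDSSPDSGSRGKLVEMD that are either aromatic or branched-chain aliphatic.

Aromatic: F, W, Y. Branched-chain aliphatic: I, L, V.
Aromatic residues here: none (0).
Branched-chain aliphatic residues here: L1, L5, L21, V22 (4).
The two groups share no amino acid, so total = 0 + 4 = 4.

4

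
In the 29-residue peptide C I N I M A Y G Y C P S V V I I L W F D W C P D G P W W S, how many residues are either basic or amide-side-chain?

Basic: H, K, R. Amide-side-chain: N, Q.
Basic residues here: none (0).
Amide-side-chain residues here: N3 (1).
The two groups share no amino acid, so total = 0 + 1 = 1.

1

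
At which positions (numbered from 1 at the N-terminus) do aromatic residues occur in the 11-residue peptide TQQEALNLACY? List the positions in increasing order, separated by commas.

Phenylalanine (F), tryptophan (W), and tyrosine (Y) have aromatic ring side chains.
Matching residues: Y11.

11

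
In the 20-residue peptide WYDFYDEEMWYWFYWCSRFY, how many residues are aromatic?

12

The aromatic amino acids are Phe (F, benzyl), Trp (W, indole), and Tyr (Y, phenol).
Matching residues: W1, Y2, F4, Y5, W10, Y11, W12, F13, Y14, W15, F19, Y20.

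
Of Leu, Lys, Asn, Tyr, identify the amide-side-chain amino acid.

Asn

Asparagine (N) and glutamine (Q) have uncharged amide side chains.
Of the listed options, only Asn belongs to this group.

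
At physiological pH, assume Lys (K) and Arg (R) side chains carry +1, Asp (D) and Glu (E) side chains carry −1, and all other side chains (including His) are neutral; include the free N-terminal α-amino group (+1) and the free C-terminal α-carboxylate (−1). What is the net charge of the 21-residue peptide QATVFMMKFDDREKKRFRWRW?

Positive (K, R): K8, R12, K14, K15, R16, R18, R20 → +7.
Negative (D, E): D10, D11, E13 → −3.
The N-terminus (+1) and C-terminus (−1) cancel.
Net charge = (+7) + (−3) = +4.

+4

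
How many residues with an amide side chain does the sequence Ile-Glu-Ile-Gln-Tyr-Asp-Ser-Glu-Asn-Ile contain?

2

Asparagine (N) and glutamine (Q) have uncharged amide side chains.
Matching residues: Gln4, Asn9.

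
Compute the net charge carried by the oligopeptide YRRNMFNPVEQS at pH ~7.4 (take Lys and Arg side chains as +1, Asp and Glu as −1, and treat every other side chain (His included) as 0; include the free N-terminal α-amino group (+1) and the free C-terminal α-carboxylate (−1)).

Positive (K, R): R2, R3 → +2.
Negative (D, E): E10 → −1.
The N-terminus (+1) and C-terminus (−1) cancel.
Net charge = (+2) + (−1) = +1.

+1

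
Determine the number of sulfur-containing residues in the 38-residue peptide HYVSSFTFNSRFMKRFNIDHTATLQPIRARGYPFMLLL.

Only Cys (C) and Met (M) have a sulfur atom in the side chain.
Matching residues: M13, M35.

2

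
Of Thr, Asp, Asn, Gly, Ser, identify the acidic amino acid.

Aspartate (D) and glutamate (E) have carboxylic-acid side chains and are the acidic amino acids.
Of the listed options, only Asp belongs to this group.

Asp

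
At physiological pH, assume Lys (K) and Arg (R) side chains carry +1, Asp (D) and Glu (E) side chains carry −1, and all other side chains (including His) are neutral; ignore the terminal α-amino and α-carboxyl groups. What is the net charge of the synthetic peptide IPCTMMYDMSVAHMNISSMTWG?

-1

Positive (K, R): none → +0.
Negative (D, E): D8 → −1.
Net charge = (+0) + (−1) = −1.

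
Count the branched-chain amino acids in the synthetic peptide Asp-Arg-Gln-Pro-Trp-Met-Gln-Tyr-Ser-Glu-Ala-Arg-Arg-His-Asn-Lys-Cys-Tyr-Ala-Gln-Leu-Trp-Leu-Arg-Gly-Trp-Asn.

2

The BCAAs are Val, Leu, and Ile — aliphatic side chains with a branch point.
Matching residues: Leu21, Leu23.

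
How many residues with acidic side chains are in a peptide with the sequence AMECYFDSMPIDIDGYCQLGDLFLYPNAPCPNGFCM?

5

Only D (aspartate) and E (glutamate) carry a side-chain carboxylic acid.
Matching residues: E3, D7, D12, D14, D21.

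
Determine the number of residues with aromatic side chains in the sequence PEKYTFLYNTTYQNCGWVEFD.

6

F, W, and Y each carry an aromatic ring on the side chain.
Matching residues: Y4, F6, Y8, Y12, W17, F20.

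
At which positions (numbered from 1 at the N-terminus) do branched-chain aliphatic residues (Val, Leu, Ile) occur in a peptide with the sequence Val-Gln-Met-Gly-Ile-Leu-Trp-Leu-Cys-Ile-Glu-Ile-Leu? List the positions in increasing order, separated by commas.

1, 5, 6, 8, 10, 12, 13

Matching residues: Val1, Ile5, Leu6, Leu8, Ile10, Ile12, Leu13.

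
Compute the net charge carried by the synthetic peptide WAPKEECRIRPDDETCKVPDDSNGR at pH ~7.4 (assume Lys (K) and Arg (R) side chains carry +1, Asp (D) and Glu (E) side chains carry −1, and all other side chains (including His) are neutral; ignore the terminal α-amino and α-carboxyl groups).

Positive (K, R): K4, R8, R10, K17, R25 → +5.
Negative (D, E): E5, E6, D12, D13, E14, D20, D21 → −7.
Net charge = (+5) + (−7) = −2.

-2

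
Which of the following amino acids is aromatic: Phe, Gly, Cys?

Phe

Phenylalanine (F), tryptophan (W), and tyrosine (Y) have aromatic ring side chains.
Of the listed options, only Phe belongs to this group.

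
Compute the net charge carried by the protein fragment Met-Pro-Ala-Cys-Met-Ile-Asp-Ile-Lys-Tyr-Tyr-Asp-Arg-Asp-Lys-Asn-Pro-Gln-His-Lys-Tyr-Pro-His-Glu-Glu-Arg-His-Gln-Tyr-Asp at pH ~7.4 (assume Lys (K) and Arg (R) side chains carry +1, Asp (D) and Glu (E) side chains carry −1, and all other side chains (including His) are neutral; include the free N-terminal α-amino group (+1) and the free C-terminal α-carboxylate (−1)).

-1

Positive (K, R): Lys9, Arg13, Lys15, Lys20, Arg26 → +5.
Negative (D, E): Asp7, Asp12, Asp14, Glu24, Glu25, Asp30 → −6.
The N-terminus (+1) and C-terminus (−1) cancel.
Net charge = (+5) + (−6) = −1.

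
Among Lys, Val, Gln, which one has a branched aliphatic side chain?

V, L, and I make up the branched-chain aliphatic group.
Of the listed options, only Val belongs to this group.

Val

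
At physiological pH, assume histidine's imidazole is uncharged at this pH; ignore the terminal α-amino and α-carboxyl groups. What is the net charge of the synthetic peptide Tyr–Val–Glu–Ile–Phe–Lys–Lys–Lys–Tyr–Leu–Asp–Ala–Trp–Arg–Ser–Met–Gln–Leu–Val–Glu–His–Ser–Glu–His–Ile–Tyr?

At pH ~7.4 the Lys and Arg side chains are protonated (+1), the Asp and Glu side chains are deprotonated (−1), and with His taken as neutral all other side chains carry no charge.
Positive (K, R): Lys6, Lys7, Lys8, Arg14 → +4.
Negative (D, E): Glu3, Asp11, Glu20, Glu23 → −4.
Net charge = (+4) + (−4) = 0.

0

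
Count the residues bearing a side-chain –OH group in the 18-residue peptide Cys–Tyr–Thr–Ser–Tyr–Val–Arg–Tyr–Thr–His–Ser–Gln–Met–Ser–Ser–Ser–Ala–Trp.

10

Serine (S), threonine (T), and tyrosine (Y) each carry a hydroxyl group on the side chain.
Matching residues: Tyr2, Thr3, Ser4, Tyr5, Tyr8, Thr9, Ser11, Ser14, Ser15, Ser16.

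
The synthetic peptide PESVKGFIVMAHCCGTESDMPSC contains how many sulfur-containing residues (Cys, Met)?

Matching residues: M10, C13, C14, M20, C23.

5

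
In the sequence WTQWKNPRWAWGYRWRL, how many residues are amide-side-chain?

2

Asparagine (N) and glutamine (Q) have uncharged amide side chains.
Matching residues: Q3, N6.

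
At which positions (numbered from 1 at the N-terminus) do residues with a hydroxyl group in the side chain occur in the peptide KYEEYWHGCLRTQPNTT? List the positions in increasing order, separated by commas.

2, 5, 12, 16, 17

S, T, and Y are the three residues with a side-chain hydroxyl.
Matching residues: Y2, Y5, T12, T16, T17.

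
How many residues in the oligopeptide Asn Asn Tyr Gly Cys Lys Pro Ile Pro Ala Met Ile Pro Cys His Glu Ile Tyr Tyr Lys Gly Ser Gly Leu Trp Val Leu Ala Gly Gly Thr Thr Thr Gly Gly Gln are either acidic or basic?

4

Acidic: D, E. Basic: H, K, R.
Acidic residues here: Glu16 (1).
Basic residues here: Lys6, His15, Lys20 (3).
The two groups share no amino acid, so total = 1 + 3 = 4.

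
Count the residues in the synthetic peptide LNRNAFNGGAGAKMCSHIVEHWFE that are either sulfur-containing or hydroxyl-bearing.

Sulfur-containing: C, M. Hydroxyl-bearing: S, T, Y.
Sulfur-containing residues here: M14, C15 (2).
Hydroxyl-bearing residues here: S16 (1).
The two groups share no amino acid, so total = 2 + 1 = 3.

3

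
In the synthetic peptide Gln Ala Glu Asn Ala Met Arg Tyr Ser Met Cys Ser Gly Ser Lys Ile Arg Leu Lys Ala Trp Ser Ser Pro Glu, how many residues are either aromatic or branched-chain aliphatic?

4

Aromatic: F, W, Y. Branched-chain aliphatic: I, L, V.
Aromatic residues here: Tyr8, Trp21 (2).
Branched-chain aliphatic residues here: Ile16, Leu18 (2).
The two groups share no amino acid, so total = 2 + 2 = 4.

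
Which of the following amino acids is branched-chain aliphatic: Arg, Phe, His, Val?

Val

Valine (V), leucine (L), and isoleucine (I) are the branched-chain amino acids.
Of the listed options, only Val belongs to this group.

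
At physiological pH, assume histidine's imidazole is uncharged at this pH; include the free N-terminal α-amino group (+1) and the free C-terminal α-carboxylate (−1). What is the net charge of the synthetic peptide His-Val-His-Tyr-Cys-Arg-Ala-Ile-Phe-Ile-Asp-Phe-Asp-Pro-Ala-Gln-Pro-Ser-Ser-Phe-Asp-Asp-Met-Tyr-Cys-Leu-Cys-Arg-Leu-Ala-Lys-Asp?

-2

The side chains ionized at physiological pH are Lys/Arg (+1) and Asp/Glu (−1); with His treated as neutral, nothing else contributes.
Positive (K, R): Arg6, Arg28, Lys31 → +3.
Negative (D, E): Asp11, Asp13, Asp21, Asp22, Asp32 → −5.
The N-terminus (+1) and C-terminus (−1) cancel.
Net charge = (+3) + (−5) = −2.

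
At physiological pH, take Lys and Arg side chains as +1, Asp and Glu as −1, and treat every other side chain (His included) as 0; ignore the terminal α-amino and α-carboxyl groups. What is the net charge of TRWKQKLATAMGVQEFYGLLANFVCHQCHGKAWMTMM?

+3

Positive (K, R): R2, K4, K6, K31 → +4.
Negative (D, E): E15 → −1.
Net charge = (+4) + (−1) = +3.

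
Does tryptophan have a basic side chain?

No

The basic amino acids are Lys (K), Arg (R), and His (H).
Tryptophan is not in this group.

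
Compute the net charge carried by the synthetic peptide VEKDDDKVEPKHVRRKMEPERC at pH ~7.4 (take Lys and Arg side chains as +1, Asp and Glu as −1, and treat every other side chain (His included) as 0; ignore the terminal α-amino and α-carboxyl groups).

Positive (K, R): K3, K7, K11, R14, R15, K16, R21 → +7.
Negative (D, E): E2, D4, D5, D6, E9, E18, E20 → −7.
Net charge = (+7) + (−7) = 0.

0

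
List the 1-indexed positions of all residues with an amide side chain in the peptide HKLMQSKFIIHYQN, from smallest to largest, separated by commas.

5, 13, 14

Only N (asparagine) and Q (glutamine) carry a side-chain carboxamide.
Matching residues: Q5, Q13, N14.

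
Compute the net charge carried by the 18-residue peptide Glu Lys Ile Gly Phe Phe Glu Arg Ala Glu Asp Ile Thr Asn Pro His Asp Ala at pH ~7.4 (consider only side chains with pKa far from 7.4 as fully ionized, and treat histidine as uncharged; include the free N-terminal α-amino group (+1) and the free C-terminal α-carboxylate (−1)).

At pH ~7.4 the Lys and Arg side chains are protonated (+1), the Asp and Glu side chains are deprotonated (−1), and with His taken as neutral all other side chains carry no charge.
Positive (K, R): Lys2, Arg8 → +2.
Negative (D, E): Glu1, Glu7, Glu10, Asp11, Asp17 → −5.
The N-terminus (+1) and C-terminus (−1) cancel.
Net charge = (+2) + (−5) = −3.

-3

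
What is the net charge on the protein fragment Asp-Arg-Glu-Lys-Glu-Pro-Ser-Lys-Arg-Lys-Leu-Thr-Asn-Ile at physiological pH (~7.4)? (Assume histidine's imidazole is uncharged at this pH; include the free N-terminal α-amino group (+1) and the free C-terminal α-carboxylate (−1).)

+2

Near pH 7.4, K and R contribute +1 each, D and E contribute −1 each, and every other side chain (His included, as stated) is uncharged.
Positive (K, R): Arg2, Lys4, Lys8, Arg9, Lys10 → +5.
Negative (D, E): Asp1, Glu3, Glu5 → −3.
The N-terminus (+1) and C-terminus (−1) cancel.
Net charge = (+5) + (−3) = +2.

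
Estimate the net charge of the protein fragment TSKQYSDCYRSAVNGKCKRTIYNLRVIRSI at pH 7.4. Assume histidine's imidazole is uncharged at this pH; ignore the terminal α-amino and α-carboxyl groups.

+6

Near pH 7.4, K and R contribute +1 each, D and E contribute −1 each, and every other side chain (His included, as stated) is uncharged.
Positive (K, R): K3, R10, K16, K18, R19, R25, R28 → +7.
Negative (D, E): D7 → −1.
Net charge = (+7) + (−1) = +6.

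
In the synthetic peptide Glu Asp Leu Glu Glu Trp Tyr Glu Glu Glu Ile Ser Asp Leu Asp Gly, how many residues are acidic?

9

Aspartate (D) and glutamate (E) have carboxylic-acid side chains and are the acidic amino acids.
Matching residues: Glu1, Asp2, Glu4, Glu5, Glu8, Glu9, Glu10, Asp13, Asp15.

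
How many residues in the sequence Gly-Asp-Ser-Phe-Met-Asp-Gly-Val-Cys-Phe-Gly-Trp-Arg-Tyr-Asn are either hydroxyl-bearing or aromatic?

5

Hydroxyl-bearing: S, T, Y. Aromatic: F, W, Y.
Hydroxyl-bearing residues here: Ser3, Tyr14 (2).
Aromatic residues here: Phe4, Phe10, Trp12, Tyr14 (4).
Y is in both groups, so the 1 Y residue must not be double-counted.
Total = 2 + 4 − 1 = 5.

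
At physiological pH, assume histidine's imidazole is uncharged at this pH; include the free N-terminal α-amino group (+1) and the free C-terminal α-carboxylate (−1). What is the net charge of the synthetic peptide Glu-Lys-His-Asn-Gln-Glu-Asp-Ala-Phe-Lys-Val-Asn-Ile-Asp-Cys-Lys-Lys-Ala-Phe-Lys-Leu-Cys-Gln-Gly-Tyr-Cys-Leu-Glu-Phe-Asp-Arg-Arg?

At pH ~7.4 the Lys and Arg side chains are protonated (+1), the Asp and Glu side chains are deprotonated (−1), and with His taken as neutral all other side chains carry no charge.
Positive (K, R): Lys2, Lys10, Lys16, Lys17, Lys20, Arg31, Arg32 → +7.
Negative (D, E): Glu1, Glu6, Asp7, Asp14, Glu28, Asp30 → −6.
The N-terminus (+1) and C-terminus (−1) cancel.
Net charge = (+7) + (−6) = +1.

+1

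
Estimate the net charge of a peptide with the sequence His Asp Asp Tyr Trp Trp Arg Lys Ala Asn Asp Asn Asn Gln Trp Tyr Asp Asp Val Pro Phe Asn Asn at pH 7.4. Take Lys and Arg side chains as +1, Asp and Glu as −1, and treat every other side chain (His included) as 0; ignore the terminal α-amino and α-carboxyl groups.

-3

Positive (K, R): Arg7, Lys8 → +2.
Negative (D, E): Asp2, Asp3, Asp11, Asp17, Asp18 → −5.
Net charge = (+2) + (−5) = −3.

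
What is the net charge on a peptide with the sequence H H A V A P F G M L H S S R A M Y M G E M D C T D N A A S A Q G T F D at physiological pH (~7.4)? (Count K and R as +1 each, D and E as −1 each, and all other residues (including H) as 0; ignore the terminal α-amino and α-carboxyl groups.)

-3

Positive (K, R): R14 → +1.
Negative (D, E): E20, D22, D25, D35 → −4.
Net charge = (+1) + (−4) = −3.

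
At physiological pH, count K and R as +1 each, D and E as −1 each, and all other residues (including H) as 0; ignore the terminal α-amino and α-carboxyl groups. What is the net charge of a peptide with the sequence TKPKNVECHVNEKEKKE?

Positive (K, R): K2, K4, K13, K15, K16 → +5.
Negative (D, E): E7, E12, E14, E17 → −4.
Net charge = (+5) + (−4) = +1.

+1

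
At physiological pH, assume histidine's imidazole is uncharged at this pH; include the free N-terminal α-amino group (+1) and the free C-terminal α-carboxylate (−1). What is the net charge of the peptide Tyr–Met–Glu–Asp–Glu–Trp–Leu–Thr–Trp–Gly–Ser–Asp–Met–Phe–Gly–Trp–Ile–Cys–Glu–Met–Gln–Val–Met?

At pH ~7.4 the Lys and Arg side chains are protonated (+1), the Asp and Glu side chains are deprotonated (−1), and with His taken as neutral all other side chains carry no charge.
Positive (K, R): none → +0.
Negative (D, E): Glu3, Asp4, Glu5, Asp12, Glu19 → −5.
The N-terminus (+1) and C-terminus (−1) cancel.
Net charge = (+0) + (−5) = −5.

-5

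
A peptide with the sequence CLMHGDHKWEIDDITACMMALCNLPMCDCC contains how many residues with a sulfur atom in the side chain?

The sulfur-bearing residues are cysteine (–SH) and methionine (–S–CH₃).
Matching residues: C1, M3, C17, M18, M19, C22, M26, C27, C29, C30.

10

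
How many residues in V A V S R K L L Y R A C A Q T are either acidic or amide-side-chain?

Acidic: D, E. Amide-side-chain: N, Q.
Acidic residues here: none (0).
Amide-side-chain residues here: Q14 (1).
The two groups share no amino acid, so total = 0 + 1 = 1.

1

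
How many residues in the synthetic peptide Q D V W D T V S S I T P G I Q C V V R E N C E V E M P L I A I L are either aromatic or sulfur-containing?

4

Aromatic: F, W, Y. Sulfur-containing: C, M.
Aromatic residues here: W4 (1).
Sulfur-containing residues here: C16, C22, M26 (3).
The two groups share no amino acid, so total = 1 + 3 = 4.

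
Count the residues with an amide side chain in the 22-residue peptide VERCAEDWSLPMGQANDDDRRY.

Only N (asparagine) and Q (glutamine) carry a side-chain carboxamide.
Matching residues: Q14, N16.

2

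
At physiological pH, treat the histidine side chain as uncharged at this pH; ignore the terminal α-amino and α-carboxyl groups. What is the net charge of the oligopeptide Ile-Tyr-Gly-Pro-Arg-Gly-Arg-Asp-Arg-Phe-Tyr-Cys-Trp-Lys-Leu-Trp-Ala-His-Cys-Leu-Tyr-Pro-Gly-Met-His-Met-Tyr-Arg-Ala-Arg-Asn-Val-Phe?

At pH ~7.4 the Lys and Arg side chains are protonated (+1), the Asp and Glu side chains are deprotonated (−1), and with His taken as neutral all other side chains carry no charge.
Positive (K, R): Arg5, Arg7, Arg9, Lys14, Arg28, Arg30 → +6.
Negative (D, E): Asp8 → −1.
Net charge = (+6) + (−1) = +5.

+5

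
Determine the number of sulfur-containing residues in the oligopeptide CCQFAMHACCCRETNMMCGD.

9

Cysteine (C, thiol) and methionine (M, thioether) are the two sulfur-containing amino acids.
Matching residues: C1, C2, M6, C9, C10, C11, M16, M17, C18.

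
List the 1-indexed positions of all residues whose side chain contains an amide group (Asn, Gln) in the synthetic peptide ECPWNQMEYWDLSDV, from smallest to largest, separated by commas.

Matching residues: N5, Q6.

5, 6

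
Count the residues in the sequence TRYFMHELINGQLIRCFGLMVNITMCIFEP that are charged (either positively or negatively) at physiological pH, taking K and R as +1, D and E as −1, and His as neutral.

Charged side chains at pH ~7.4: K, R (positive); D, E (negative).
Matching residues: R2, E7, R15, E29.

4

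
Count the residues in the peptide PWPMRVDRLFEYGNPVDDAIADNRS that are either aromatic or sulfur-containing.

4

Aromatic: F, W, Y. Sulfur-containing: C, M.
Aromatic residues here: W2, F10, Y12 (3).
Sulfur-containing residues here: M4 (1).
The two groups share no amino acid, so total = 3 + 1 = 4.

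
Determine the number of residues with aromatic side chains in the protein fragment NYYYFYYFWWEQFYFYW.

14

The aromatic amino acids are Phe (F, benzyl), Trp (W, indole), and Tyr (Y, phenol).
Matching residues: Y2, Y3, Y4, F5, Y6, Y7, F8, W9, W10, F13, Y14, F15, Y16, W17.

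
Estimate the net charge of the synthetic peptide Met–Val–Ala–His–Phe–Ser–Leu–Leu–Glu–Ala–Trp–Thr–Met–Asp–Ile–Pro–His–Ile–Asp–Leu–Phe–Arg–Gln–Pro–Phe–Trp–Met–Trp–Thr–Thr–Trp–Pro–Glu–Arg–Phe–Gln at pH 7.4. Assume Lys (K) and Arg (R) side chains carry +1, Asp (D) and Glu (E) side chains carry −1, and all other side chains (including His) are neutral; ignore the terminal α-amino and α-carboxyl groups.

-2

Positive (K, R): Arg22, Arg34 → +2.
Negative (D, E): Glu9, Asp14, Asp19, Glu33 → −4.
Net charge = (+2) + (−4) = −2.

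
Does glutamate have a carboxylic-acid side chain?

Yes

The acidic residues are Asp (D) and Glu (E), whose side chains end in a carboxylate group.
Glutamate is in this group.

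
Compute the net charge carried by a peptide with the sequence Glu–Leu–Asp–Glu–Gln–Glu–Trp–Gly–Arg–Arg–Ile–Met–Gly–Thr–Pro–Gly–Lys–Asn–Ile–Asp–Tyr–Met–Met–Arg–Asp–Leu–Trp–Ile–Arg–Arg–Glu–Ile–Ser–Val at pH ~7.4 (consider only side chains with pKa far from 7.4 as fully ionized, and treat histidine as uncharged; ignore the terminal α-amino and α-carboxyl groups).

The side chains ionized at physiological pH are Lys/Arg (+1) and Asp/Glu (−1); with His treated as neutral, nothing else contributes.
Positive (K, R): Arg9, Arg10, Lys17, Arg24, Arg29, Arg30 → +6.
Negative (D, E): Glu1, Asp3, Glu4, Glu6, Asp20, Asp25, Glu31 → −7.
Net charge = (+6) + (−7) = −1.

-1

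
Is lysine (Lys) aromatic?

No

F, W, and Y each carry an aromatic ring on the side chain.
Lysine is not in this group.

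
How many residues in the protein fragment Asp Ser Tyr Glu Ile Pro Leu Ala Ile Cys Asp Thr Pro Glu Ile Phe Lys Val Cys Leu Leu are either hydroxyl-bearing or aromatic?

4

Hydroxyl-bearing: S, T, Y. Aromatic: F, W, Y.
Hydroxyl-bearing residues here: Ser2, Tyr3, Thr12 (3).
Aromatic residues here: Tyr3, Phe16 (2).
Y is in both groups, so the 1 Y residue must not be double-counted.
Total = 3 + 2 − 1 = 4.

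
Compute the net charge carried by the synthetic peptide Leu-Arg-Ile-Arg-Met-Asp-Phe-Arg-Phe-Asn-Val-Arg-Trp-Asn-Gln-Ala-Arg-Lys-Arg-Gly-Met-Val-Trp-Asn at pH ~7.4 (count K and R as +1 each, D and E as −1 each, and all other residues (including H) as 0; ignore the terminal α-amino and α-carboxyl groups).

Positive (K, R): Arg2, Arg4, Arg8, Arg12, Arg17, Lys18, Arg19 → +7.
Negative (D, E): Asp6 → −1.
Net charge = (+7) + (−1) = +6.

+6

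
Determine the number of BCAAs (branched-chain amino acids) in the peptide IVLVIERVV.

V, L, and I make up the branched-chain aliphatic group.
Matching residues: I1, V2, L3, V4, I5, V8, V9.

7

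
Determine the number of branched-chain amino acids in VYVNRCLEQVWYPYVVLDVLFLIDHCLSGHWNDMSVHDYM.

Valine (V), leucine (L), and isoleucine (I) are the branched-chain amino acids.
Matching residues: V1, V3, L7, V10, V15, V16, L17, V19, L20, L22, I23, L27, V36.

13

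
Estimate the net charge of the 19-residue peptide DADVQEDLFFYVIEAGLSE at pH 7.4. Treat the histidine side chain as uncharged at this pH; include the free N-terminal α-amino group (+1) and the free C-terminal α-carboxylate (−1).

-6

At pH ~7.4 the Lys and Arg side chains are protonated (+1), the Asp and Glu side chains are deprotonated (−1), and with His taken as neutral all other side chains carry no charge.
Positive (K, R): none → +0.
Negative (D, E): D1, D3, E6, D7, E14, E19 → −6.
The N-terminus (+1) and C-terminus (−1) cancel.
Net charge = (+0) + (−6) = −6.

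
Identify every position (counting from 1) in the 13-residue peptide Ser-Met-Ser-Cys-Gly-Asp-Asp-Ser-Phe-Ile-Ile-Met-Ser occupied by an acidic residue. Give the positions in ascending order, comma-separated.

The acidic residues are Asp (D) and Glu (E), whose side chains end in a carboxylate group.
Matching residues: Asp6, Asp7.

6, 7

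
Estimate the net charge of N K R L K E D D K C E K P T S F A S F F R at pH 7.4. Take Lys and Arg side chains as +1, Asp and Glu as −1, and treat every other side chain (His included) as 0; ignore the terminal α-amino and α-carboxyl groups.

Positive (K, R): K2, R3, K5, K9, K12, R21 → +6.
Negative (D, E): E6, D7, D8, E11 → −4.
Net charge = (+6) + (−4) = +2.

+2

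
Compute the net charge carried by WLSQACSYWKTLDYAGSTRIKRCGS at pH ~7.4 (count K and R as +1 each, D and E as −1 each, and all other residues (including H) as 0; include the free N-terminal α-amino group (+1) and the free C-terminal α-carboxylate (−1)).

+3

Positive (K, R): K10, R19, K21, R22 → +4.
Negative (D, E): D13 → −1.
The N-terminus (+1) and C-terminus (−1) cancel.
Net charge = (+4) + (−1) = +3.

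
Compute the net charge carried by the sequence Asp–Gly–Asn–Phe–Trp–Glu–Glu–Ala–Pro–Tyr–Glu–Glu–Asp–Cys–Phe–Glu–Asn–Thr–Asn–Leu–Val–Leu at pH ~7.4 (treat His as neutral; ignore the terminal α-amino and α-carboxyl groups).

-7

The side chains ionized at physiological pH are Lys/Arg (+1) and Asp/Glu (−1); with His treated as neutral, nothing else contributes.
Positive (K, R): none → +0.
Negative (D, E): Asp1, Glu6, Glu7, Glu11, Glu12, Asp13, Glu16 → −7.
Net charge = (+0) + (−7) = −7.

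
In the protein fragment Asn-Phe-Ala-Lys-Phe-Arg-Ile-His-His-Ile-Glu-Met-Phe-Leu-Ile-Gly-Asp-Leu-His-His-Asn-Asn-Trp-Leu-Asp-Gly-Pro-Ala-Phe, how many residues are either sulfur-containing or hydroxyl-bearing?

1

Sulfur-containing: C, M. Hydroxyl-bearing: S, T, Y.
Sulfur-containing residues here: Met12 (1).
Hydroxyl-bearing residues here: none (0).
The two groups share no amino acid, so total = 1 + 0 = 1.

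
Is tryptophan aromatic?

The aromatic amino acids are Phe (F, benzyl), Trp (W, indole), and Tyr (Y, phenol).
Tryptophan is in this group.

Yes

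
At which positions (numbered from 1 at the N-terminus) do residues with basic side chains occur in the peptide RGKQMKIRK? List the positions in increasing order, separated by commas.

1, 3, 6, 8, 9

The basic amino acids are Lys (K), Arg (R), and His (H).
Matching residues: R1, K3, K6, R8, K9.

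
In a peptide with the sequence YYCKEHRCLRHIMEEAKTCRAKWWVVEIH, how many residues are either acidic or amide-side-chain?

Acidic: D, E. Amide-side-chain: N, Q.
Acidic residues here: E5, E14, E15, E27 (4).
Amide-side-chain residues here: none (0).
The two groups share no amino acid, so total = 4 + 0 = 4.

4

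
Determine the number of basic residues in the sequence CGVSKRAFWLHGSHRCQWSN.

Lysine (K), arginine (R), and histidine (H) have basic, nitrogen-containing side chains.
Matching residues: K5, R6, H11, H14, R15.

5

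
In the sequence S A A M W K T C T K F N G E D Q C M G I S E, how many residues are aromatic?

F, W, and Y each carry an aromatic ring on the side chain.
Matching residues: W5, F11.

2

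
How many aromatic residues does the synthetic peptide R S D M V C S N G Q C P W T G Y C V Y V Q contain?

The aromatic amino acids are Phe (F, benzyl), Trp (W, indole), and Tyr (Y, phenol).
Matching residues: W13, Y16, Y19.

3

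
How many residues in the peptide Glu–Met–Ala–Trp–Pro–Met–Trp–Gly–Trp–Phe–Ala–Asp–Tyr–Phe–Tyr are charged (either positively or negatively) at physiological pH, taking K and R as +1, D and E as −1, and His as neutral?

2

Charged side chains at pH ~7.4: K, R (positive); D, E (negative).
Matching residues: Glu1, Asp12.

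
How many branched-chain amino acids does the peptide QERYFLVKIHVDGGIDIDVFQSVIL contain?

10

The BCAAs are Val, Leu, and Ile — aliphatic side chains with a branch point.
Matching residues: L6, V7, I9, V11, I15, I17, V19, V23, I24, L25.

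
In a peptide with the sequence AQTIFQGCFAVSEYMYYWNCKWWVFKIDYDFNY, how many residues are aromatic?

12

The aromatic amino acids are Phe (F, benzyl), Trp (W, indole), and Tyr (Y, phenol).
Matching residues: F5, F9, Y14, Y16, Y17, W18, W22, W23, F25, Y29, F31, Y33.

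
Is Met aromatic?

The aromatic amino acids are Phe (F, benzyl), Trp (W, indole), and Tyr (Y, phenol).
Methionine is not in this group.

No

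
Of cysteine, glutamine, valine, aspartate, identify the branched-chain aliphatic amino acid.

valine

The BCAAs are Val, Leu, and Ile — aliphatic side chains with a branch point.
Of the listed options, only valine belongs to this group.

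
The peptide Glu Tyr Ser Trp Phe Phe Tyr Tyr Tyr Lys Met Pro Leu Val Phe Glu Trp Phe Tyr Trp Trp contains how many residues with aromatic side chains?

The aromatic amino acids are Phe (F, benzyl), Trp (W, indole), and Tyr (Y, phenol).
Matching residues: Tyr2, Trp4, Phe5, Phe6, Tyr7, Tyr8, Tyr9, Phe15, Trp17, Phe18, Tyr19, Trp20, Trp21.

13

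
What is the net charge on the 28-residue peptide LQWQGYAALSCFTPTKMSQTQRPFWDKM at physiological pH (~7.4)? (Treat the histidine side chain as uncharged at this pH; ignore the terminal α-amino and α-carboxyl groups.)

+2

At pH ~7.4 the Lys and Arg side chains are protonated (+1), the Asp and Glu side chains are deprotonated (−1), and with His taken as neutral all other side chains carry no charge.
Positive (K, R): K16, R22, K27 → +3.
Negative (D, E): D26 → −1.
Net charge = (+3) + (−1) = +2.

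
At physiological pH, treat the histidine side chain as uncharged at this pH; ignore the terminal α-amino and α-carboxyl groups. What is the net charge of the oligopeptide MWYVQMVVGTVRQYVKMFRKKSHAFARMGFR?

The side chains ionized at physiological pH are Lys/Arg (+1) and Asp/Glu (−1); with His treated as neutral, nothing else contributes.
Positive (K, R): R12, K16, R19, K20, K21, R27, R31 → +7.
Negative (D, E): none → −0.
Net charge = (+7) + (−0) = +7.

+7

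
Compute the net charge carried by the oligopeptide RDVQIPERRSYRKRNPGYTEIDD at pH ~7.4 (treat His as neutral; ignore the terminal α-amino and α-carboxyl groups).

+1

Near pH 7.4, K and R contribute +1 each, D and E contribute −1 each, and every other side chain (His included, as stated) is uncharged.
Positive (K, R): R1, R8, R9, R12, K13, R14 → +6.
Negative (D, E): D2, E7, E20, D22, D23 → −5.
Net charge = (+6) + (−5) = +1.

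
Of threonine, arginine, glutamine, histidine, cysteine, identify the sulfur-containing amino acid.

cysteine

Only Cys (C) and Met (M) have a sulfur atom in the side chain.
Of the listed options, only cysteine belongs to this group.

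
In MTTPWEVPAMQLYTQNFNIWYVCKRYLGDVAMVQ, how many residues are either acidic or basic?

Acidic: D, E. Basic: H, K, R.
Acidic residues here: E6, D29 (2).
Basic residues here: K24, R25 (2).
The two groups share no amino acid, so total = 2 + 2 = 4.

4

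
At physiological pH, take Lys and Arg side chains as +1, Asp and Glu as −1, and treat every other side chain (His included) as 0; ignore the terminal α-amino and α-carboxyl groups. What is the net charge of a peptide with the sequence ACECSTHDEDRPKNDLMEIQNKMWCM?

-3

Positive (K, R): R11, K13, K22 → +3.
Negative (D, E): E3, D8, E9, D10, D15, E18 → −6.
Net charge = (+3) + (−6) = −3.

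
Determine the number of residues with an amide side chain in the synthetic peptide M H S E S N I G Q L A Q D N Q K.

5

Asparagine (N) and glutamine (Q) have uncharged amide side chains.
Matching residues: N6, Q9, Q12, N14, Q15.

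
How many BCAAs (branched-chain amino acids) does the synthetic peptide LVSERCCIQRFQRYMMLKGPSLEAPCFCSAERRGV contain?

V, L, and I make up the branched-chain aliphatic group.
Matching residues: L1, V2, I8, L17, L22, V35.

6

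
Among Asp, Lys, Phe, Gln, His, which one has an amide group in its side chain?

The amide-side-chain residues are Asn (N) and Gln (Q).
Of the listed options, only Gln belongs to this group.

Gln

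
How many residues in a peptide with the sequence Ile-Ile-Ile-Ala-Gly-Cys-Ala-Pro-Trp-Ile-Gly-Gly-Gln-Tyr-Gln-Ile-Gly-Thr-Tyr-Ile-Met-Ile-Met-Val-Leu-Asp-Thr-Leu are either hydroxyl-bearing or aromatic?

5

Hydroxyl-bearing: S, T, Y. Aromatic: F, W, Y.
Hydroxyl-bearing residues here: Tyr14, Thr18, Tyr19, Thr27 (4).
Aromatic residues here: Trp9, Tyr14, Tyr19 (3).
Y is in both groups, so the 2 Y residues must not be double-counted.
Total = 4 + 3 − 2 = 5.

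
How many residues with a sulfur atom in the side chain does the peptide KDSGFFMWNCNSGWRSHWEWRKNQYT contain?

2

Only Cys (C) and Met (M) have a sulfur atom in the side chain.
Matching residues: M7, C10.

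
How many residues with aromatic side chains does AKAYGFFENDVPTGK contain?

The aromatic amino acids are Phe (F, benzyl), Trp (W, indole), and Tyr (Y, phenol).
Matching residues: Y4, F6, F7.

3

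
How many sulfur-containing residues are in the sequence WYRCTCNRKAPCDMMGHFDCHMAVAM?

8

Only Cys (C) and Met (M) have a sulfur atom in the side chain.
Matching residues: C4, C6, C12, M14, M15, C20, M22, M26.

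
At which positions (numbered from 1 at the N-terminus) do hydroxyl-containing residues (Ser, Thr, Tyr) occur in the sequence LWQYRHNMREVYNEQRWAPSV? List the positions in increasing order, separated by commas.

Matching residues: Y4, Y12, S20.

4, 12, 20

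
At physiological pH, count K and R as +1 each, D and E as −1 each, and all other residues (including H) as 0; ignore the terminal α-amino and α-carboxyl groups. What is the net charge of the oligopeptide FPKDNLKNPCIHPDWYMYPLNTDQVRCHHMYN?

Positive (K, R): K3, K7, R26 → +3.
Negative (D, E): D4, D14, D23 → −3.
Net charge = (+3) + (−3) = 0.

0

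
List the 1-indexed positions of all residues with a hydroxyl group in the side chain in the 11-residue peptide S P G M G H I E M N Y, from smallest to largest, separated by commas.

S, T, and Y are the three residues with a side-chain hydroxyl.
Matching residues: S1, Y11.

1, 11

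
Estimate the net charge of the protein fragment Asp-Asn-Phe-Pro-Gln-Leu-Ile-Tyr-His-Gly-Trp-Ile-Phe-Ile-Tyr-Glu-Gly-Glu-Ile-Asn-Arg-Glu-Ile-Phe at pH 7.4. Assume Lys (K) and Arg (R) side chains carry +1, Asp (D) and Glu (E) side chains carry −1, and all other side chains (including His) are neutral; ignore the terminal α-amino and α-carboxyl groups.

Positive (K, R): Arg21 → +1.
Negative (D, E): Asp1, Glu16, Glu18, Glu22 → −4.
Net charge = (+1) + (−4) = −3.

-3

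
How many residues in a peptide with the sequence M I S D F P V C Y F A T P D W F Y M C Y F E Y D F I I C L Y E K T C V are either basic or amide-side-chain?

1

Basic: H, K, R. Amide-side-chain: N, Q.
Basic residues here: K32 (1).
Amide-side-chain residues here: none (0).
The two groups share no amino acid, so total = 1 + 0 = 1.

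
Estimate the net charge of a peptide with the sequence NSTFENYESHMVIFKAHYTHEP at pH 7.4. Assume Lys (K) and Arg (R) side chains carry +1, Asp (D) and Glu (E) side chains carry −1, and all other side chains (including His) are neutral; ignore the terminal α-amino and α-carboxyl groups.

Positive (K, R): K15 → +1.
Negative (D, E): E5, E8, E21 → −3.
Net charge = (+1) + (−3) = −2.

-2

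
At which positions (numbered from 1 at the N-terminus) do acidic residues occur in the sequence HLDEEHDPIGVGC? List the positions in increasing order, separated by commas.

3, 4, 5, 7

Only D (aspartate) and E (glutamate) carry a side-chain carboxylic acid.
Matching residues: D3, E4, E5, D7.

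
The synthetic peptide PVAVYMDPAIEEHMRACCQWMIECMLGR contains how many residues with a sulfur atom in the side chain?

The sulfur-bearing residues are cysteine (–SH) and methionine (–S–CH₃).
Matching residues: M6, M14, C17, C18, M21, C24, M25.

7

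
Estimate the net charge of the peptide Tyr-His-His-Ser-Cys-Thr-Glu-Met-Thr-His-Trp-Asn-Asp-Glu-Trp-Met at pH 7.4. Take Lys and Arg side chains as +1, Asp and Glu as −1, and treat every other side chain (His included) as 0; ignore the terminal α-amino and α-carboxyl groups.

Positive (K, R): none → +0.
Negative (D, E): Glu7, Asp13, Glu14 → −3.
Net charge = (+0) + (−3) = −3.

-3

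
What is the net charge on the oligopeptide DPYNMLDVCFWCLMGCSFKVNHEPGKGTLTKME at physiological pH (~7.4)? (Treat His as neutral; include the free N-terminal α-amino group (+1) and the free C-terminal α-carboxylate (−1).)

Near pH 7.4, K and R contribute +1 each, D and E contribute −1 each, and every other side chain (His included, as stated) is uncharged.
Positive (K, R): K19, K26, K31 → +3.
Negative (D, E): D1, D7, E23, E33 → −4.
The N-terminus (+1) and C-terminus (−1) cancel.
Net charge = (+3) + (−4) = −1.

-1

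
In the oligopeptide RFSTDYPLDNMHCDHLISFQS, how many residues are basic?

3

The basic amino acids are Lys (K), Arg (R), and His (H).
Matching residues: R1, H12, H15.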